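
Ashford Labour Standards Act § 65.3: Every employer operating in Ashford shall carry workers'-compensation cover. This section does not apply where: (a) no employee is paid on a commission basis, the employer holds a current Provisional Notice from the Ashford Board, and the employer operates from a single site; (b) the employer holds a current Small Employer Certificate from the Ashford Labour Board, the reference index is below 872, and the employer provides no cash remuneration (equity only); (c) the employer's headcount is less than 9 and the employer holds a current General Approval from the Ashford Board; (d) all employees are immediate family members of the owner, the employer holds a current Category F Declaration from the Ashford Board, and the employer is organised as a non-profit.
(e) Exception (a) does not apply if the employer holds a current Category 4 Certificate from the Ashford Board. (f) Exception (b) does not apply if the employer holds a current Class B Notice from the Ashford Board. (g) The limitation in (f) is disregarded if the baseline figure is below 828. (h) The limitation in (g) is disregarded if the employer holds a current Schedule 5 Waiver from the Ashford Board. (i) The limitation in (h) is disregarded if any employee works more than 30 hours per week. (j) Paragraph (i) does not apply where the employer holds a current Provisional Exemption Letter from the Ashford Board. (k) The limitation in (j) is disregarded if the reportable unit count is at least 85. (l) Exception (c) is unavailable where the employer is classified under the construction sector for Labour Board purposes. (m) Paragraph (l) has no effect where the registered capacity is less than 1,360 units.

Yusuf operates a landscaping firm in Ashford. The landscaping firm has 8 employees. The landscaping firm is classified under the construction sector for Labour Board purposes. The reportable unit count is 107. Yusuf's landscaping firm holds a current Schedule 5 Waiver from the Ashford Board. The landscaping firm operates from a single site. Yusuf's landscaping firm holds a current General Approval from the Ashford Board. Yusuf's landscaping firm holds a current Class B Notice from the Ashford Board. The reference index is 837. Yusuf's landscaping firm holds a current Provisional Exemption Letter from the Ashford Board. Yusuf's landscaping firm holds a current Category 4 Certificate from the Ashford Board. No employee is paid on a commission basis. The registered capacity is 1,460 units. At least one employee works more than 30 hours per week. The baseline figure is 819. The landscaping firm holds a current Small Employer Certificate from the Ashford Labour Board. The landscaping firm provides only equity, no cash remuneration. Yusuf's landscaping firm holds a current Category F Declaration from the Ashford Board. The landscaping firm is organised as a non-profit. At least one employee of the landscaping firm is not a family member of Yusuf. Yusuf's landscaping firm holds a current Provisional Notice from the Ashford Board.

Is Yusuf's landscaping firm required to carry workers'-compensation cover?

No — exception (b) applies; Yusuf's landscaping firm is not required to carry workers'-compensation cover.

Exception (a): no employee is paid on commission; a current Provisional Notice is held; the employer operates from a single site — every condition holds. But: (e) operates — a current Category 4 Certificate is held. So (a) is unavailable.
Exception (b): a current Small Employer Certificate is held; the reference index is 837, below the 872 limit; remuneration is equity-only — every condition holds. As to paragraphs (f)–(k): (f) is triggered (a current Class B Notice is held), but is itself disapplied by (g): (g) operates against (f): the baseline figure is 819, below the 828 limit. (h) applies (a current Schedule 5 Waiver is held), but is displaced by (i): (i) operates against (h): at least one employee exceeds 30 hours/week. (j) is triggered (a current Provisional Exemption Letter is held), but is overridden by (k): (k) applies — the reportable unit count is 107, meeting the 85 threshold. Exception (b) stands.
All of (c)'s requirements are met (the employer's headcount is 8, less than the 9 limit; a current General Approval is held). But: (l) operates — the landscaping firm is classified under the construction sector. (m) is inapplicable (the registered capacity is 1,460 units, not less than 1,360 units), so (l) stands. So (c) is unavailable.
Exception (d) requires that all employees are immediate family members of the owner; but at least one employee is not a family member, so (d) is unavailable.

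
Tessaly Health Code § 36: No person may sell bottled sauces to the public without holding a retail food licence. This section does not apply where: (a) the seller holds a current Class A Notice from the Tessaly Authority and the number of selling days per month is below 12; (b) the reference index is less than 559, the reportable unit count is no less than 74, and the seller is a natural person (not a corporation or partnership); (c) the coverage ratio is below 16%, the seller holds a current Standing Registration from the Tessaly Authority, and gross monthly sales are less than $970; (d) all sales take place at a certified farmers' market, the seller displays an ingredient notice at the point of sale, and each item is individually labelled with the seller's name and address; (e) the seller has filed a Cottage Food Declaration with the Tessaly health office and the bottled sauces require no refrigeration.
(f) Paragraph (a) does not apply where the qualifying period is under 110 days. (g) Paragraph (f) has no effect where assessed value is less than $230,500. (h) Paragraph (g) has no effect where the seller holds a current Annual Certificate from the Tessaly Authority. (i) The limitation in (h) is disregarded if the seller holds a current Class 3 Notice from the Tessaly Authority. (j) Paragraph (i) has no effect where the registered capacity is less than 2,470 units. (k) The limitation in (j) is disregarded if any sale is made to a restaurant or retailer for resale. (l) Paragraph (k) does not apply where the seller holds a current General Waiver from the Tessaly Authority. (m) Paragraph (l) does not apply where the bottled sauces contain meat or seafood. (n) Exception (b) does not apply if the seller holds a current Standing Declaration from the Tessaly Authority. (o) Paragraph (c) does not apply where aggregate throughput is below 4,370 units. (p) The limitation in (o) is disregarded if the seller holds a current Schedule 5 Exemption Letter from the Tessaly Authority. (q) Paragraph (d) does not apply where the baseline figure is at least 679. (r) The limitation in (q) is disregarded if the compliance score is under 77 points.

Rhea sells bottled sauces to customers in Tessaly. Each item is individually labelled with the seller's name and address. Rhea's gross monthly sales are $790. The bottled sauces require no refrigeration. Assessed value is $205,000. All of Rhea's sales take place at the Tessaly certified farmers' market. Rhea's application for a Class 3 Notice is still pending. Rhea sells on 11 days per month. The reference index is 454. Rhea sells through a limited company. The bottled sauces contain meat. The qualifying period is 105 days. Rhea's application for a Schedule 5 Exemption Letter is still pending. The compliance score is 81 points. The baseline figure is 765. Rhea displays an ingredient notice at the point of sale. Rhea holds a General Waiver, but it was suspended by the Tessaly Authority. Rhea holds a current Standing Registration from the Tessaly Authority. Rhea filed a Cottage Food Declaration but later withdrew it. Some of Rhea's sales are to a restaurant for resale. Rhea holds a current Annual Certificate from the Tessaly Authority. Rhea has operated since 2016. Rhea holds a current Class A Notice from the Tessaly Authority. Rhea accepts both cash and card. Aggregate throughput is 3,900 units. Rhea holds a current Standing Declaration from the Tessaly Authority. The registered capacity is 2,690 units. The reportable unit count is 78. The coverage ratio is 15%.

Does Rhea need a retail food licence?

Yes — Rhea must hold a retail food licence.

All of (a)'s requirements are met (a current Class A Notice is held; the number of selling days per month is 11, below the 12 limit). But: (f) is triggered — the qualifying period is 105 days, under the 110 days limit. (g) would limit (f) — assessed value is $205,000, less than the $230,500 limit — but (h) sets (g) aside: (h) operates against (g): a current Annual Certificate is held. (i) is not engaged (no current Class 3 Notice is held), so (h) stands. So (a) is unavailable.
Exception (b) does not apply: the seller operates through a limited company.
Exception (c) is satisfied on its face — the coverage ratio is 15%, below the 16% limit; a current Standing Registration is held; gross monthly sales are $790, less than the $970 limit. However, paragraphs (o)–(p) must be considered: (o) is triggered — aggregate throughput is 3,900 units, below the 4,370 units limit. (p) does not operate here (there is no Schedule 5 Exemption Letter in force), so (o) stands. (c) is therefore removed.
Exception (d)'s conditions are all satisfied: all sales are at a certified farmers' market; an ingredient notice is displayed; items are individually labelled. However, paragraphs (q)–(r) must be considered: (q) is engaged — the baseline figure is 765, meeting the 679 threshold. (r), which would lift (q), is inapplicable — the compliance score is 81 points, not under 77 points. (d) is therefore removed.
Exception (e) requires that the seller has filed a Cottage Food Declaration with the Tessaly health office; but the Cottage Food Declaration was withdrawn, so (e) is unavailable.
Every exception is unavailable, so the rule governs.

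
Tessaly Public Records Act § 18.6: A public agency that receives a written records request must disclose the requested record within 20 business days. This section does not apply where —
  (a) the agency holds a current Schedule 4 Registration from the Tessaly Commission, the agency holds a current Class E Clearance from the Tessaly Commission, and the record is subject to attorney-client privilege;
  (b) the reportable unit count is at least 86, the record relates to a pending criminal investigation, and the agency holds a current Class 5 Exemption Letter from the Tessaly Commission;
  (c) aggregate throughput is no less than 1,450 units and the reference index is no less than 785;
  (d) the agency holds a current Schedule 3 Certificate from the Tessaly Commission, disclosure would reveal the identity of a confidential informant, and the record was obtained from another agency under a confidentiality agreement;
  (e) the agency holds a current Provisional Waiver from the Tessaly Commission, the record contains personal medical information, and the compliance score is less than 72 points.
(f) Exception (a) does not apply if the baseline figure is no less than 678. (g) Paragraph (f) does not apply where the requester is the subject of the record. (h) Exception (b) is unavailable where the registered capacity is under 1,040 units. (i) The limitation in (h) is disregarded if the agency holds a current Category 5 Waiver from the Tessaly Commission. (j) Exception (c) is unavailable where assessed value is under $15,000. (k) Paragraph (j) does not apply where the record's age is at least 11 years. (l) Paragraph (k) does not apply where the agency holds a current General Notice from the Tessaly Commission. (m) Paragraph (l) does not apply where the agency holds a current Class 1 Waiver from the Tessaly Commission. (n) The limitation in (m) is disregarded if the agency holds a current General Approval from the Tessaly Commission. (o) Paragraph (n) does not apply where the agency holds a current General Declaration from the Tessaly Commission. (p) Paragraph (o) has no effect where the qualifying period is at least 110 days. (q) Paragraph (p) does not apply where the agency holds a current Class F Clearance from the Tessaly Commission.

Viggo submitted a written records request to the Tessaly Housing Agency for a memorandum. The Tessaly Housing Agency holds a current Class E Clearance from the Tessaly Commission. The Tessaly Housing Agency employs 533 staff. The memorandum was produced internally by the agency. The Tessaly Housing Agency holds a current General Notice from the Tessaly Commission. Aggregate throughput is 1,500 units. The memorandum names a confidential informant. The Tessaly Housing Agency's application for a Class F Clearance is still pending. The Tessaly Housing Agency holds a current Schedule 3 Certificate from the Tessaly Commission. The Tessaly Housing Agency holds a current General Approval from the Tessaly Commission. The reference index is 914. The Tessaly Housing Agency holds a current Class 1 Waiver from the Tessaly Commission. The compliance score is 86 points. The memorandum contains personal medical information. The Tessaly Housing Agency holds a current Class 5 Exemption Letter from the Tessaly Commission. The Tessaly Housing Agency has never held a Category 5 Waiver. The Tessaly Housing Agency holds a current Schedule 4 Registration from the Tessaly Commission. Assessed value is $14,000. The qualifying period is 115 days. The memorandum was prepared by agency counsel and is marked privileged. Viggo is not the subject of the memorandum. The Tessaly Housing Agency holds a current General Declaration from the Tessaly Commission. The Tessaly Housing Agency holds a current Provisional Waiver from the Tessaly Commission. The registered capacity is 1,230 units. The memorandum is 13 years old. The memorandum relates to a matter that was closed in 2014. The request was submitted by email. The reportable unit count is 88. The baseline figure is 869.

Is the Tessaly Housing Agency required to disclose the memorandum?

Exception (a) is satisfied on its face — a current Schedule 4 Registration is held; a current Class E Clearance is held; the memorandum is privileged. But applying paragraphs (f)–(g): (f) applies — the baseline figure is 869, meeting the 678 threshold. (g) does not operate here (Viggo is not the subject of the memorandum), so (f) stands. Exception (a) does not apply.
Exception (b) does not apply: the memorandum relates to a closed matter.
All of (c)'s requirements are met (aggregate throughput is 1,500 units, meeting the 1,450 units threshold; the reference index is 914, meeting the 785 threshold). However, paragraphs (j)–(q) must be considered: (j) operates — assessed value is $14,000, under the $15,000 limit. (k) would limit (j) — the record's age is 13 years, meeting the 11 years threshold — but (l) sets (k) aside: (l) operates against (k): a current General Notice is held. (m) would limit (l) — a current Class 1 Waiver is held — but (n) sets (m) aside: (n) is engaged — a current General Approval is held. (o) would limit (n) — a current General Declaration is held — but (p) sets (o) aside: (p) operates against (o): the qualifying period is 115 days, meeting the 110 days threshold. (q) is not engaged (no current Class F Clearance is held), so (p) stands. (c) is therefore removed.
Exception (d) does not apply: the memorandum was produced internally.
Exception (e) fails — the compliance score is 86 points, not less than 72 points.
No exception applies. The general rule governs.

Yes — the Tessaly Housing Agency must disclose the memorandum.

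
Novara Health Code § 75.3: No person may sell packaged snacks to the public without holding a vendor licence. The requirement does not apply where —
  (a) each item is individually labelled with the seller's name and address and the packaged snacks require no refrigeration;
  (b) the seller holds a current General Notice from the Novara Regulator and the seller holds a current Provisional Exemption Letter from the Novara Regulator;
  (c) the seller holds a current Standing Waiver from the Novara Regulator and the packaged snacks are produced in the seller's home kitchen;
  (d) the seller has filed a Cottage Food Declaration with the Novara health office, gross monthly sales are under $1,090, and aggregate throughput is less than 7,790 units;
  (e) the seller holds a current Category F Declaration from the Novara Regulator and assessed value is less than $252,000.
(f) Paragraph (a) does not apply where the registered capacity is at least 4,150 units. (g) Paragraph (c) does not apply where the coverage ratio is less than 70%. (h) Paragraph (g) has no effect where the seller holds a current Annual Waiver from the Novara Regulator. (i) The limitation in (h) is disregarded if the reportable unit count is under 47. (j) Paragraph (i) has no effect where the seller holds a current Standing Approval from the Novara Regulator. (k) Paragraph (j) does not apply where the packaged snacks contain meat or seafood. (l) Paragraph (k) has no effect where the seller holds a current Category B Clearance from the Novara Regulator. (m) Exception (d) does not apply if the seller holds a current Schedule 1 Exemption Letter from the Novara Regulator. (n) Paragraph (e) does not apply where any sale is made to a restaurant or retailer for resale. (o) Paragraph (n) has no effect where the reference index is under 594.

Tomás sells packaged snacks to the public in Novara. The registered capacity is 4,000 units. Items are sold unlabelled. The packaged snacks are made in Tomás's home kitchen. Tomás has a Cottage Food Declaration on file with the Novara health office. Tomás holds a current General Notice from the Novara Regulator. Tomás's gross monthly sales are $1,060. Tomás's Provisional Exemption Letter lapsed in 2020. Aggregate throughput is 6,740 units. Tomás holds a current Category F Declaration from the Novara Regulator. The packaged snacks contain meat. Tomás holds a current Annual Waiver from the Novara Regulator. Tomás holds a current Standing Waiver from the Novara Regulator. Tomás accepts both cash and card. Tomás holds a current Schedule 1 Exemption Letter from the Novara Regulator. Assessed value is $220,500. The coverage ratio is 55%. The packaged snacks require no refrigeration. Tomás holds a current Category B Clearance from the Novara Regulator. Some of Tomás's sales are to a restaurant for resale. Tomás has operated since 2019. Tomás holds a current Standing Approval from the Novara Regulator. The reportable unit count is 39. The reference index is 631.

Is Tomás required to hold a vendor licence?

Exception (a) does not apply: items are sold unlabelled.
Exception (b) fails — there is no Provisional Exemption Letter in force.
Exception (c) is satisfied on its face — a current Standing Waiver is held; the packaged snacks are home-kitchen produced. Considering the limiting provisions: (g) is engaged (the coverage ratio is 55%, less than the 70% limit), but is set aside by (h): (h) is engaged — a current Annual Waiver is held. (i) would limit (h) — the reportable unit count is 39, under the 47 limit — but (j) sets (i) aside: (j) operates against (i): a current Standing Approval is held. (k) would limit (j) — the packaged snacks contain meat — but (l) sets (k) aside: (l) applies — a current Category B Clearance is held. (c) remains available.
Exception (d)'s conditions are all satisfied: a Cottage Food Declaration is on file; gross monthly sales are $1,060, under the $1,090 limit; aggregate throughput is 6,740 units, less than the 7,790 units limit. However, paragraph (m) must be considered: (m) is triggered — a current Schedule 1 Exemption Letter is held. Exception (d) does not apply.
Exception (e)'s conditions are all satisfied: a current Category F Declaration is held; assessed value is $220,500, less than the $252,000 limit. Turning to paragraphs (n)–(o): (n) operates — some sales are to a restaurant for resale. (o) is not engaged (the reference index is 631, not under 594), so (n) stands. Exception (e) does not apply.

No — exception (c) applies; Tomás is not required to hold a vendor licence.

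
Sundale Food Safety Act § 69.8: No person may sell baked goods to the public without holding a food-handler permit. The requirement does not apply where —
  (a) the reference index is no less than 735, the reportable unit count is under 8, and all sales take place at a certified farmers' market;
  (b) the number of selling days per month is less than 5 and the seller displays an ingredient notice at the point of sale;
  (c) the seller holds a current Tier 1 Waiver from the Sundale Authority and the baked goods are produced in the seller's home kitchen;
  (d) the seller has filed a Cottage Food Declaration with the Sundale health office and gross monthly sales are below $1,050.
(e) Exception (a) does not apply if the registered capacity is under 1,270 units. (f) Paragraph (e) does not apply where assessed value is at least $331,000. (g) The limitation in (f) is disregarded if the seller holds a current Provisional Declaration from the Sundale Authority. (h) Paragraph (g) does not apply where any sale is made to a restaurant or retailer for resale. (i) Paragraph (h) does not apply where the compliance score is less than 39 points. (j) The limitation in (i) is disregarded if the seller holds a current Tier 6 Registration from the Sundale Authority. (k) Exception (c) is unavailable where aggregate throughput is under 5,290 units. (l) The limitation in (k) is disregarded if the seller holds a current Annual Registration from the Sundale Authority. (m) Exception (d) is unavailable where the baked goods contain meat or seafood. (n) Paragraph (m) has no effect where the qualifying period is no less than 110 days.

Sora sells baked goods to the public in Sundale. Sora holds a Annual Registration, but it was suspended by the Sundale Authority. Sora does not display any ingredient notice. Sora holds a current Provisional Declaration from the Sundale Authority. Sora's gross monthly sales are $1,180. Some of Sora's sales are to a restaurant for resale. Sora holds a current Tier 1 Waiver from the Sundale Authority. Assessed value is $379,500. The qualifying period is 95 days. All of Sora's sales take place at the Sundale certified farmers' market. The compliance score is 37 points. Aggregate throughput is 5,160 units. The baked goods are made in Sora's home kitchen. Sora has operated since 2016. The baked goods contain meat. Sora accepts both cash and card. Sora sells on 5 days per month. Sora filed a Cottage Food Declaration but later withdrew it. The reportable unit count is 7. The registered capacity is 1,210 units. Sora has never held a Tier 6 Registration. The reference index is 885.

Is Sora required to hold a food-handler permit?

All of (a)'s requirements are met (the reference index is 885, meeting the 735 threshold; the reportable unit count is 7, under the 8 limit; all sales are at a certified farmers' market). Turning to paragraphs (e)–(j): (e) is engaged — the registered capacity is 1,210 units, under the 1,270 units limit. (f) is triggered (assessed value is $379,500, meeting the $331,000 threshold), but yields to (g): (g) operates against (f): a current Provisional Declaration is held. (h) is engaged (some sales are to a restaurant for resale), but is itself disapplied by (i): (i) operates against (h): the compliance score is 37 points, less than the 39 points limit. (j) does not operate here (the Tier 6 Registration is not current), so (i) stands. (a) is therefore removed.
Exception (b) requires that the number of selling days per month is less than 5; but the number of selling days per month is 5, not less than 5, so (b) is unavailable.
Exception (c): a current Tier 1 Waiver is held; the baked goods are home-kitchen produced — every condition holds. However, paragraphs (k)–(l) must be considered: (k) applies — aggregate throughput is 5,160 units, under the 5,290 units limit. (l) does not operate here (the Annual Registration is not current), so (k) stands. So (c) is unavailable.
Exception (d) fails — the Cottage Food Declaration was withdrawn.
No exception displaces § 69.8.

Yes — Sora must hold a food-handler permit.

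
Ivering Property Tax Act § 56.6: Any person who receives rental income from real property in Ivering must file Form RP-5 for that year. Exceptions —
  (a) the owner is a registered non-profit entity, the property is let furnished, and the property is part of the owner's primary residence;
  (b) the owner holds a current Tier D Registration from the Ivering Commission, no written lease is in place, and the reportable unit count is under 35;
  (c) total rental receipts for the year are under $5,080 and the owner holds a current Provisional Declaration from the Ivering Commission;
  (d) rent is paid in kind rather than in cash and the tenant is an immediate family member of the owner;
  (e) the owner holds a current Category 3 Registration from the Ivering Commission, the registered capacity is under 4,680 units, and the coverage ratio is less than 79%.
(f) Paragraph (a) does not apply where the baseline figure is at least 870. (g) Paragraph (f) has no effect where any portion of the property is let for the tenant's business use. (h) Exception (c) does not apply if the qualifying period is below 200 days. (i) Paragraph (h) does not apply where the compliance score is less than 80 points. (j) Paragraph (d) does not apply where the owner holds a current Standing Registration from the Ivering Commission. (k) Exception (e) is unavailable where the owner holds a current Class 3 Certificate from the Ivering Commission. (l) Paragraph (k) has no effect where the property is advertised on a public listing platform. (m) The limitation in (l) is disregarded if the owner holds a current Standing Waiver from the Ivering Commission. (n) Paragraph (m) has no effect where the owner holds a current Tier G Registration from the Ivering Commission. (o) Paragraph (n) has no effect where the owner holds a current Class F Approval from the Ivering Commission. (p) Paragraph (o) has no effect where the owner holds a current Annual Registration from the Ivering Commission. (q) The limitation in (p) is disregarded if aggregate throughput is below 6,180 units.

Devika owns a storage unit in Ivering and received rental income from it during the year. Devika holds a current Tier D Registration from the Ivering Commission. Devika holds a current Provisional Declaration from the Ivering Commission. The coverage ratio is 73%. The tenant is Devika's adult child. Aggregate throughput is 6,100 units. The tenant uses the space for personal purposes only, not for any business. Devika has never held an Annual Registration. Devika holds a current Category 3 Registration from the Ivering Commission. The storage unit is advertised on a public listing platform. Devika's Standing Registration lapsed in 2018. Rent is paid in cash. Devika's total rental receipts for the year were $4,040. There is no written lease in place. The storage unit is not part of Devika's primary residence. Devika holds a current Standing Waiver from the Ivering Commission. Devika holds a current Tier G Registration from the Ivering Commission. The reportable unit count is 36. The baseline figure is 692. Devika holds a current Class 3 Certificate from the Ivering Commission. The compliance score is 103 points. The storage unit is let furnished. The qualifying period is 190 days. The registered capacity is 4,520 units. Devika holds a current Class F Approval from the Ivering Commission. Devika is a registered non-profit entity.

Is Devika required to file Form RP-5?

Yes — Devika must file Form RP-5.

Exception (a) does not apply: the storage unit is not part of the primary residence.
Exception (b) requires that the reportable unit count is under 35; but the reportable unit count is 36, not under 35, so (b) is unavailable.
Exception (c) is satisfied on its face — total rental receipts for the year are $4,040, under the $5,080 limit; a current Provisional Declaration is held. However, paragraphs (h)–(i) must be considered: (h) operates against (c): the qualifying period is 190 days, below the 200 days limit. (i), which would lift (h), is inapplicable — the compliance score is 103 points, not less than 80 points. (c) is therefore removed.
Exception (d) fails — rent is paid in cash.
Exception (e)'s conditions are all satisfied: a current Category 3 Registration is held; the registered capacity is 4,520 units, under the 4,680 units limit; the coverage ratio is 73%, less than the 79% limit. But applying paragraphs (k)–(q): (k) operates — a current Class 3 Certificate is held. (l) would limit (k) — the property is publicly advertised — but (m) sets (l) aside: (m) operates — a current Standing Waiver is held. (n) operates (a current Tier G Registration is held), but is displaced by (o): (o) operates against (n): a current Class F Approval is held. (p), which would lift (o), does not operate here — the Annual Registration is not current. (e) is therefore removed.
Every exception is unavailable, so the rule governs.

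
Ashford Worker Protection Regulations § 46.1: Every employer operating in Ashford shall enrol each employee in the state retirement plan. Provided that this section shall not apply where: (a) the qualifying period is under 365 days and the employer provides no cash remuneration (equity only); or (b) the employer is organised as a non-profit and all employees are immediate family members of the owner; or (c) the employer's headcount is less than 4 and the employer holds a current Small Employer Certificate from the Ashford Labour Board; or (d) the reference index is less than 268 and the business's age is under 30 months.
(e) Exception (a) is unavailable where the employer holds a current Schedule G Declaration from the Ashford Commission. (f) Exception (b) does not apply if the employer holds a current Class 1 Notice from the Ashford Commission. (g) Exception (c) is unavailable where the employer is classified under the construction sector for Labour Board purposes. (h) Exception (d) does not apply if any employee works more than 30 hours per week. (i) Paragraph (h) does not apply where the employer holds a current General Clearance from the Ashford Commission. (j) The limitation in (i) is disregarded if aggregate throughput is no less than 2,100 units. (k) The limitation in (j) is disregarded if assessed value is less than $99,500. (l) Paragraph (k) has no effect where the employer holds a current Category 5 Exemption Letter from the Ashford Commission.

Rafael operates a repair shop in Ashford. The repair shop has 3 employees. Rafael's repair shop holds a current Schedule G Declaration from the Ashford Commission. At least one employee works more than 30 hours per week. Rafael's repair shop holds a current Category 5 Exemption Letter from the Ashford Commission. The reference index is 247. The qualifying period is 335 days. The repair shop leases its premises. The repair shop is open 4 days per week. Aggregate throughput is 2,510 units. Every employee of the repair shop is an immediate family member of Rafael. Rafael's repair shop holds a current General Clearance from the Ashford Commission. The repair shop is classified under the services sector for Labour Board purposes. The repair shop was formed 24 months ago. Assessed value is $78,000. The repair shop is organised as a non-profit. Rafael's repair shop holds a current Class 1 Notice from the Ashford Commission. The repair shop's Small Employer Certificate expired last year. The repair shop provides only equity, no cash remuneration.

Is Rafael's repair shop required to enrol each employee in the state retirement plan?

Exception (a)'s conditions are all satisfied: the qualifying period is 335 days, under the 365 days limit; remuneration is equity-only. But applying paragraph (e): (e) operates against (a): a current Schedule G Declaration is held. (a) is therefore removed.
All of (b)'s requirements are met (the employer is a non-profit; every employee is an immediate family member). However, paragraph (f) must be considered: (f) is triggered — a current Class 1 Notice is held. Exception (b) does not apply.
Exception (c) does not apply: the Small Employer Certificate has expired.
Exception (d)'s conditions are all satisfied: the reference index is 247, less than the 268 limit; the business's age is 24 months, under the 30 months limit. But applying paragraphs (h)–(l): (h) operates against (d): at least one employee exceeds 30 hours/week. (i) is engaged (a current General Clearance is held), but is displaced by (j): (j) operates against (i): aggregate throughput is 2,510 units, meeting the 2,100 units threshold. (k) would limit (j) — assessed value is $78,000, less than the $99,500 limit — but (l) sets (k) aside: (l) applies — a current Category 5 Exemption Letter is held. So (d) is unavailable.
No exception displaces § 46.1.

Yes — Rafael's repair shop must enrol each employee in the state retirement plan.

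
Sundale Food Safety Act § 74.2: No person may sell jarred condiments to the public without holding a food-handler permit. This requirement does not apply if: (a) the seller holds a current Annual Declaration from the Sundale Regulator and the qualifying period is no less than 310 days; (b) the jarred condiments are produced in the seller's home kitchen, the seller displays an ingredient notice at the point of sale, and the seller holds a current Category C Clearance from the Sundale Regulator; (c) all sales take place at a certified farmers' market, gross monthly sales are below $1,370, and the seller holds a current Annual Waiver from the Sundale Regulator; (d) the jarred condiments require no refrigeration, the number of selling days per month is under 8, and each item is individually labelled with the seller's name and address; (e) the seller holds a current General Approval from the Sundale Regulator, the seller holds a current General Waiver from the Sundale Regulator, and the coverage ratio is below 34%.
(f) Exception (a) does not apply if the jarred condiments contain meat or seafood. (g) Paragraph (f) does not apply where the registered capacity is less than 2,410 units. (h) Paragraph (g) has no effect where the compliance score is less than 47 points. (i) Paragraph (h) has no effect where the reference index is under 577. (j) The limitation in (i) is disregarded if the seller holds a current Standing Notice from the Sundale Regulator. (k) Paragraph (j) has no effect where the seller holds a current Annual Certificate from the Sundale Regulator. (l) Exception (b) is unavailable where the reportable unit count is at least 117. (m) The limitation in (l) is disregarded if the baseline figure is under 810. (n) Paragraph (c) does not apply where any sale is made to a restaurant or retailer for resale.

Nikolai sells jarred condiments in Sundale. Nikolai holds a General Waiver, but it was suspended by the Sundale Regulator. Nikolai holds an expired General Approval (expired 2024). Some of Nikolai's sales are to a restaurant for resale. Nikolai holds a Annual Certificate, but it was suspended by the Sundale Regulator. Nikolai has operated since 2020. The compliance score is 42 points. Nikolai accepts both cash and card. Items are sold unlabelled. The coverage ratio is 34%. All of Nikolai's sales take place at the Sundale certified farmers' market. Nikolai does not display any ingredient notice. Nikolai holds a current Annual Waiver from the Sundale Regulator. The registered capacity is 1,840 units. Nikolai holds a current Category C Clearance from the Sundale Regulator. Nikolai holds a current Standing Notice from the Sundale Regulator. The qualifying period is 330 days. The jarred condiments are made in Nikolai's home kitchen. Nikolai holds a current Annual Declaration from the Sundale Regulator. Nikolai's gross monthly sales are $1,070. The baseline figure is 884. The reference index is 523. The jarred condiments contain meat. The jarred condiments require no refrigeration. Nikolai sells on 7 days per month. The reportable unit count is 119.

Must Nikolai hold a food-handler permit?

Exception (a): a current Annual Declaration is held; the qualifying period is 330 days, meeting the 310 days threshold — every condition holds. But: (f) operates against (a): the jarred condiments contain meat. (g) would limit (f) — the registered capacity is 1,840 units, less than the 2,410 units limit — but (h) sets (g) aside: (h) operates — the compliance score is 42 points, less than the 47 points limit. (i) would limit (h) — the reference index is 523, under the 577 limit — but (j) sets (i) aside: (j) is engaged — a current Standing Notice is held. (k) is inapplicable (no current Annual Certificate is held), so (j) stands. Exception (a) does not apply.
Exception (b) does not apply: no ingredient notice is displayed.
Exception (c): all sales are at a certified farmers' market; gross monthly sales are $1,070, below the $1,370 limit; a current Annual Waiver is held — every condition holds. But applying paragraph (n): (n) operates — some sales are to a restaurant for resale. Exception (c) does not apply.
Exception (d) fails — items are sold unlabelled.
Exception (e) requires that the seller holds a current General Approval from the Sundale Regulator; but there is no General Approval in force, so (e) is unavailable.
No exception is made out. Nikolai falls within the general rule.

Yes — Nikolai must hold a food-handler permit.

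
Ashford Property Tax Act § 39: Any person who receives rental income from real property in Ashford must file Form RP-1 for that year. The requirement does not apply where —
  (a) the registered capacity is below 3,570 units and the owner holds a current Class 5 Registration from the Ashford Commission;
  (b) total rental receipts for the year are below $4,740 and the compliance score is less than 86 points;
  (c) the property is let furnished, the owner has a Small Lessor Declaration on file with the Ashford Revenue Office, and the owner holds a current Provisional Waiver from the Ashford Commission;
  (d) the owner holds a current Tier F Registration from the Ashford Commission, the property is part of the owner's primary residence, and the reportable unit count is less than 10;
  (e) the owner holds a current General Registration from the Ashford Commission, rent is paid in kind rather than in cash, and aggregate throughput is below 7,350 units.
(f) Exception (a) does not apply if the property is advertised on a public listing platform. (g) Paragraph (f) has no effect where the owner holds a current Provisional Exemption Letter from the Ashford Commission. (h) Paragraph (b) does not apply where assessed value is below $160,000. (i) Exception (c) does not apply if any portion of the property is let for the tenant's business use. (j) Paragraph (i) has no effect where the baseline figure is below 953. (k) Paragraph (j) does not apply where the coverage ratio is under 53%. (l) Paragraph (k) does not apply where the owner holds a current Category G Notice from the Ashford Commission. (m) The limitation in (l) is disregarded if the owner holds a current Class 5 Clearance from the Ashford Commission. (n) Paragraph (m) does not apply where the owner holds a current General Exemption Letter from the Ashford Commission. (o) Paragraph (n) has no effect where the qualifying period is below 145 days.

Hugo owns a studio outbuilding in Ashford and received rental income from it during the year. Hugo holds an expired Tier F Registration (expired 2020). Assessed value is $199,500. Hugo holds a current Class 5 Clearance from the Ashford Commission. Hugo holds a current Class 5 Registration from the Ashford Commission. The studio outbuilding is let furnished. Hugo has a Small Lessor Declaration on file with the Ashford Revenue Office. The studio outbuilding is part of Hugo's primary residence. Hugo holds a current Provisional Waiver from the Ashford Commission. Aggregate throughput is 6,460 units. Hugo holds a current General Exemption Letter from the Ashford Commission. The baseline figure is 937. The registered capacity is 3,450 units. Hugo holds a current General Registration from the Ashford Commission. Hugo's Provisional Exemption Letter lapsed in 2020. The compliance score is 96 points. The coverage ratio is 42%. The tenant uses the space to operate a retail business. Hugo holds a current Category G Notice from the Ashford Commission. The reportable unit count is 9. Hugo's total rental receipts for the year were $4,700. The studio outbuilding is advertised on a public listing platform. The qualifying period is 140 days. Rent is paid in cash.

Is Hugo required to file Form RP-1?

Exception (a): the registered capacity is 3,450 units, below the 3,570 units limit; a current Class 5 Registration is held — every condition holds. But applying paragraphs (f)–(g): (f) operates against (a): the property is publicly advertised. (g), which would lift (f), does not operate here — there is no Provisional Exemption Letter in force. (a) is therefore removed.
Exception (b) requires that the compliance score is less than 86 points; but the compliance score is 96 points, not less than 86 points, so (b) is unavailable.
Exception (c): the property is let furnished; a Small Lessor Declaration is on file; a current Provisional Waiver is held — every condition holds. But applying paragraphs (i)–(o): (i) operates against (c): the space is let for business use. (j) is engaged (the baseline figure is 937, below the 953 limit), but is itself disapplied by (k): (k) operates against (j): the coverage ratio is 42%, under the 53% limit. (l) would limit (k) — a current Category G Notice is held — but (m) sets (l) aside: (m) operates against (l): a current Class 5 Clearance is held. (n) would limit (m) — a current General Exemption Letter is held — but (o) sets (n) aside: (o) operates — the qualifying period is 140 days, below the 145 days limit. (c) is therefore removed.
Exception (d) requires that the owner holds a current Tier F Registration from the Ashford Commission; but there is no Tier F Registration in force, so (d) is unavailable.
Exception (e) fails — rent is paid in cash.
No exception is made out. Hugo falls within the general rule.

Yes — Hugo must file Form RP-1.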